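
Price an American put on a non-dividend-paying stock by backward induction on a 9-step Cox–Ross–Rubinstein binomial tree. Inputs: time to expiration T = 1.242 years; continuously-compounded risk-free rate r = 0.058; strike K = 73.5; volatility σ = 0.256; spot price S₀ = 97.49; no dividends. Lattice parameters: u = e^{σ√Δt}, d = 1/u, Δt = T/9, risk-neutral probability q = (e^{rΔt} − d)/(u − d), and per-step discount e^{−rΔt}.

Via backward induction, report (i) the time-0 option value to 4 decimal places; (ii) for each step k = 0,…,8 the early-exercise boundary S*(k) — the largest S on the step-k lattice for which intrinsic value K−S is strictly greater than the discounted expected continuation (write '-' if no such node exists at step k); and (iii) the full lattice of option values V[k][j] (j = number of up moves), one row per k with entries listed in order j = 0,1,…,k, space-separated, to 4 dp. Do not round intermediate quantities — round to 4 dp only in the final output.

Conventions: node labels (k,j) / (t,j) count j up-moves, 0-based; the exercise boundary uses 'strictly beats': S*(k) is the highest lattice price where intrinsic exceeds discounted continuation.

price = 1.1652
boundary = - - - - - 60.5973 55.1001 60.5973 66.6430
tree:
1.1652
1.9883 0.4187
3.3220 0.7804 0.0891
5.4083 1.4355 0.1839 0.0025
8.5257 2.5963 0.3795 0.0052 0.0000
12.9027 4.5921 0.7826 0.0108 0.0000 0.0000
18.3999 7.8750 1.6138 0.0227 0.0000 0.0000 0.0000
23.3985 12.9027 3.3269 0.0475 0.0000 0.0000 0.0000 0.0000
27.9436 18.3999 6.8570 0.0994 0.0000 0.0000 0.0000 0.0000 0.0000
32.0764 23.3985 12.9027 0.2081 0.0000 0.0000 0.0000 0.0000 0.0000 0.0000

params: Δt=0.13800 u=1.09977 d=0.90928 q=0.51843 e^(-rΔt)=0.99203
t_9 payoffs: 32.0764 23.3985 12.9027 0.2081 0.0000 0.0000 0.0000 0.0000 0.0000 0.0000
t_8: node(8,0) S=45.5564 payoff=27.9436 vs cont=27.3576 → 27.9436 [stop]  node(8,1) S=55.1001 payoff=18.3999 vs cont=17.8140 → 18.3999 [stop]  node(8,2) S=66.6430 payoff=6.8570 vs cont=6.2710 → 6.8570 [stop]  node(8,3) S=80.6042 payoff=0.0000 vs cont=0.0994 → 0.0994 [wait]  node(8,4) S=97.4900 payoff=0.0000 vs cont=0.0000 → 0.0000 [wait]  node(8,5) S=117.9133 payoff=0.0000 vs cont=0.0000 → 0.0000 [wait]  node(8,6) S=142.6150 payoff=0.0000 vs cont=0.0000 → 0.0000 [wait]  node(8,7) S=172.4916 payoff=0.0000 vs cont=0.0000 → 0.0000 [wait]  node(8,8) S=208.6270 payoff=0.0000 vs cont=0.0000 → 0.0000 [wait]  ⇒ S*(8)=66.6430
t_7: node(7,0) S=50.1015 payoff=23.3985 vs cont=22.8125 → 23.3985 [stop]  node(7,1) S=60.5973 payoff=12.9027 vs cont=12.3167 → 12.9027 [stop]  node(7,2) S=73.2919 payoff=0.2081 vs cont=3.3269 → 3.3269 [wait]  node(7,3) S=88.6459 payoff=0.0000 vs cont=0.0475 → 0.0475 [wait]  node(7,4) S=107.2164 payoff=0.0000 vs cont=0.0000 → 0.0000 [wait]  node(7,5) S=129.6773 payoff=0.0000 vs cont=0.0000 → 0.0000 [wait]  node(7,6) S=156.8435 payoff=0.0000 vs cont=0.0000 → 0.0000 [wait]  node(7,7) S=189.7008 payoff=0.0000 vs cont=0.0000 → 0.0000 [wait]  ⇒ S*(7)=60.5973
t_6: node(6,0) S=55.1001 payoff=18.3999 vs cont=17.8140 → 18.3999 [stop]  node(6,1) S=66.6430 payoff=6.8570 vs cont=7.8750 → 7.8750 [wait]  node(6,2) S=80.6042 payoff=0.0000 vs cont=1.6138 → 1.6138 [wait]  node(6,3) S=97.4900 payoff=0.0000 vs cont=0.0227 → 0.0227 [wait]  node(6,4) S=117.9133 payoff=0.0000 vs cont=0.0000 → 0.0000 [wait]  node(6,5) S=142.6150 payoff=0.0000 vs cont=0.0000 → 0.0000 [wait]  node(6,6) S=172.4916 payoff=0.0000 vs cont=0.0000 → 0.0000 [wait]  ⇒ S*(6)=55.1001
t_5: node(5,0) S=60.5973 payoff=12.9027 vs cont=12.8403 → 12.9027 [stop]  node(5,1) S=73.2919 payoff=0.2081 vs cont=4.5921 → 4.5921 [wait]  node(5,2) S=88.6459 payoff=0.0000 vs cont=0.7826 → 0.7826 [wait]  node(5,3) S=107.2164 payoff=0.0000 vs cont=0.0108 → 0.0108 [wait]  node(5,4) S=129.6773 payoff=0.0000 vs cont=0.0000 → 0.0000 [wait]  node(5,5) S=156.8435 payoff=0.0000 vs cont=0.0000 → 0.0000 [wait]  ⇒ S*(5)=60.5973
t_4: node(4,0) S=66.6430 payoff=6.8570 vs cont=8.5257 → 8.5257 [wait]  node(4,1) S=80.6042 payoff=0.0000 vs cont=2.5963 → 2.5963 [wait]  node(4,2) S=97.4900 payoff=0.0000 vs cont=0.3795 → 0.3795 [wait]  node(4,3) S=117.9133 payoff=0.0000 vs cont=0.0052 → 0.0052 [wait]  node(4,4) S=142.6150 payoff=0.0000 vs cont=0.0000 → 0.0000 [wait]  ⇒ S*(4)=-
t_3: node(3,0) S=73.2919 payoff=0.2081 vs cont=5.4083 → 5.4083 [wait]  node(3,1) S=88.6459 payoff=0.0000 vs cont=1.4355 → 1.4355 [wait]  node(3,2) S=107.2164 payoff=0.0000 vs cont=0.1839 → 0.1839 [wait]  node(3,3) S=129.6773 payoff=0.0000 vs cont=0.0025 → 0.0025 [wait]  ⇒ S*(3)=-
t_2: node(2,0) S=80.6042 payoff=0.0000 vs cont=3.3220 → 3.3220 [wait]  node(2,1) S=97.4900 payoff=0.0000 vs cont=0.7804 → 0.7804 [wait]  node(2,2) S=117.9133 payoff=0.0000 vs cont=0.0891 → 0.0891 [wait]  ⇒ S*(2)=-
t_1: node(1,0) S=88.6459 payoff=0.0000 vs cont=1.9883 → 1.9883 [wait]  node(1,1) S=107.2164 payoff=0.0000 vs cont=0.4187 → 0.4187 [wait]  ⇒ S*(1)=-
t_0: node(0,0) S=97.4900 payoff=0.0000 vs cont=1.1652 → 1.1652 [wait]  ⇒ S*(0)=-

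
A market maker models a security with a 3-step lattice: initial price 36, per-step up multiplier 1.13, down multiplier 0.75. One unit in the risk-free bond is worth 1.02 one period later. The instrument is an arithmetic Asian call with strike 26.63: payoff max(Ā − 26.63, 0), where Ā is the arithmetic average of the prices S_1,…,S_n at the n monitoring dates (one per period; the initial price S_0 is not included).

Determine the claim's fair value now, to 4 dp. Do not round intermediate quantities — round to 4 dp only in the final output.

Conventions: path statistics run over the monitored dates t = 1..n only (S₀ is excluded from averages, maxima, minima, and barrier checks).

With p* = (R−d)/(u−d) = 0.7105, sum probability × payoff across the paths and divide by R^3.
Enumerate all 2^3 = 8 price paths (U = up ×1.13, D = down ×0.75); each path with k up-moves has probability p*^k·(1−p*)^(3−k).
DDD: Ā=20.8125, payoff=0.0000, prob=0.024256
UDD: Ā=31.3575, payoff=4.7275, prob=0.059539
DUD: Ā=26.7975, payoff=0.1675, prob=0.059539
UUD: Ā=40.3749, payoff=13.7449, prob=0.146140
DDU: Ā=23.3775, payoff=0.0000, prob=0.059539
UDU: Ā=35.2221, payoff=8.5921, prob=0.146140
DUU: Ā=30.6621, payoff=4.0321, prob=0.146140
UUU: Ā=46.1976, payoff=19.5676, prob=0.358708
Price = Σ prob·payoff / R^3 = 11.164057 / 1.061208 = 10.5201

price = 10.5201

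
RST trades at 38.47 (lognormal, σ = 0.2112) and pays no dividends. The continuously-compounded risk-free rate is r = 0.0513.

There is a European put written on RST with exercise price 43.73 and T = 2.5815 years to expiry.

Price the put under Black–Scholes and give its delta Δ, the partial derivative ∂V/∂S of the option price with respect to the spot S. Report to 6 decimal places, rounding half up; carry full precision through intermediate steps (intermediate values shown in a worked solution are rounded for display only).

price = 5.090307
Δ = -0.427687

σ√T = 0.2112·√2.5815 = 0.339336
d₁ = (ln(S/K) + (r+σ²/2)T) / (σ√T) = (ln(38.47/43.73) + (0.0513+0.2112²/2)·2.5815) / 0.339336 = (-0.128156 + 0.190005) / 0.339336 = 0.182267
d₂ = d₁ − σ√T = 0.182267 − 0.339336 = -0.157069
e^{−rT} = 0.875963
N(−d₁) = 0.427687,  N(−d₂) = 0.562405
Put price V = K·e^{−rT}·N(−d₂) − S·N(−d₁) = 21.543410 − 16.453103 = 5.090307
Δ = −N(−d₁) = -0.427687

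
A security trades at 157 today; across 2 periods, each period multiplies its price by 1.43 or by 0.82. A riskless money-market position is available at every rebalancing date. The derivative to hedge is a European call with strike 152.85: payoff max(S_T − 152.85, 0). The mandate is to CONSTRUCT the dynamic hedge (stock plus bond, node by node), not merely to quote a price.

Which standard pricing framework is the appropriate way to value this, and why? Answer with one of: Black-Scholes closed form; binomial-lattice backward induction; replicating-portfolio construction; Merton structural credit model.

framework: replicating-portfolio construction

Key observation: since the answer must list Δ and B at each node of the 1.43/0.82 lattice on 157, the replicating-portfolio method — solving the two-state system at every node — is the one that applies.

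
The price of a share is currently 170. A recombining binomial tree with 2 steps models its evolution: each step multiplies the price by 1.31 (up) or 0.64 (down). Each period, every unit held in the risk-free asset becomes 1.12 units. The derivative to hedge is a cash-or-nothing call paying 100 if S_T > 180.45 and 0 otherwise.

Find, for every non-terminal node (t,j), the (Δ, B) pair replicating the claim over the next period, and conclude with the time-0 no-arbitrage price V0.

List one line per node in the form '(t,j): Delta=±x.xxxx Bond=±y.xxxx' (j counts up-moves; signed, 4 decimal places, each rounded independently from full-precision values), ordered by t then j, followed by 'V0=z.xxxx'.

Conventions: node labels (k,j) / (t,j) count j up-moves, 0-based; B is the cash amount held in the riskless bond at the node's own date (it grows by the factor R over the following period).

(0,0): Delta=0.5616 Bond=-54.5551
(1,0): Delta=0.0000 Bond=0.0000
(1,1): Delta=0.6702 Bond=-85.2878
V0=40.9163

Since d<R<u, set p* = (R−d)/(u−d) = 0.7164; price each node as the discounted p*-expectation of its children.
Expiry values: V(2,0)=0.0000, V(2,1)=0.0000, V(2,2)=100.0000
  t=1,j=0: stock 108.8000 → up 142.5280 (V=0.0000), down 69.6320 (V=0.0000). Price 0.0000; hedge Δ=0.0000, bond B=0.0000.
  t=1,j=1: stock 222.7000 → up 291.7370 (V=100.0000), down 142.5280 (V=0.0000). Price 63.9659; hedge Δ=0.6702, bond B=-85.2878.
  t=0,j=0: stock 170.0000 → up 222.7000 (V=63.9659), down 108.8000 (V=0.0000). Price 40.9163; hedge Δ=0.5616, bond B=-54.5551.
Check: Δ(0,0)·S0 + B(0,0) = 40.9163 = V0.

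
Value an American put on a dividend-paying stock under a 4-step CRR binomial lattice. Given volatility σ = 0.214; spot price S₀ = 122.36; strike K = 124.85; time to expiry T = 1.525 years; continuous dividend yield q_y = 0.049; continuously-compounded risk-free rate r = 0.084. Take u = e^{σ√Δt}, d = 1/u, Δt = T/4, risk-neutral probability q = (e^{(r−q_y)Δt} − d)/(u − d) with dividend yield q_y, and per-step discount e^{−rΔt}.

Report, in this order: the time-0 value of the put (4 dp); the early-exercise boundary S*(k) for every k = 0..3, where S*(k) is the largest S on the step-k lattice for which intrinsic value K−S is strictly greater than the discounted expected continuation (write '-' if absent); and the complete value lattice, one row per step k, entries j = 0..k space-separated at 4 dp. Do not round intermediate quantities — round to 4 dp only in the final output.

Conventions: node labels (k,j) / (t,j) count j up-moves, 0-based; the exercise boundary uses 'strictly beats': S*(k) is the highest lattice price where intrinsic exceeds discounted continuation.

Δt=0.38125, u=1.14126, d=0.87622, q=0.51770, disc=e^(-rΔt)=0.96848
k=4 terminal: V=max(K-S,0) → 52.7231 30.9062 2.4900 0.0000 0.0000
k=3: j=0 S=82.3157 intr=42.5343 cont=40.1228 V=42.5343[EX]; j=1 S=107.2146 intr=17.6354 cont=15.6848 V=17.6354[EX]; j=2 S=139.6449 intr=0.0000 cont=1.1631 V=1.1631[hold]; j=3 S=181.8848 intr=0.0000 cont=0.0000 V=0.0000[hold]  S*(3)=107.2146
k=2: j=0 S=93.9438 intr=30.9062 cont=28.7099 V=30.9062[EX]; j=1 S=122.3600 intr=2.4900 cont=8.8207 V=8.8207[hold]; j=2 S=159.3715 intr=0.0000 cont=0.5433 V=0.5433[hold]  S*(2)=93.9438
k=1: j=0 S=107.2146 intr=17.6354 cont=18.8588 V=18.8588[hold]; j=1 S=139.6449 intr=0.0000 cont=4.3925 V=4.3925[hold]  S*(1)=-
k=0: j=0 S=122.3600 intr=2.4900 cont=11.0113 V=11.0113[hold]  S*(0)=-

price = 11.0113
boundary = - - 93.9438 107.2146
tree:
11.0113
18.8588 4.3925
30.9062 8.8207 0.5433
42.5343 17.6354 1.1631 0.0000
52.7231 30.9062 2.4900 0.0000 0.0000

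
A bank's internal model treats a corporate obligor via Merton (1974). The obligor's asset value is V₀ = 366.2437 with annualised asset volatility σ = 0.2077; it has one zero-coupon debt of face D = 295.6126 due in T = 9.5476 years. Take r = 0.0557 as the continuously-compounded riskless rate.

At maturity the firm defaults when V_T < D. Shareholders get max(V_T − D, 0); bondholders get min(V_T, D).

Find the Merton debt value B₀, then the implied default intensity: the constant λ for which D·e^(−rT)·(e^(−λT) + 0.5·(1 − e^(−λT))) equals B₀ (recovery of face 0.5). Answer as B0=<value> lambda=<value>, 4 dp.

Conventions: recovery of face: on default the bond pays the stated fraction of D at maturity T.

B0=164.2138 lambda=0.0121

Apply the equity-as-call identities (strike 295.6126, horizon 9.5476 years):
d₁ = [ln(V₀/D) + (r + σ²/2)T] / (σ√T)
   = [ln(366.2437/295.6126) + (0.0557 + 0.5·0.2077²)·9.5476] / (0.2077·√9.5476)
   = [0.214249 + 0.737740] / 0.641776 = 1.483366
d₂ = d₁ − σ√T = 1.483366 − 0.641776 = 0.841590
N(d₁) = 0.931011,  N(d₂) = 0.799991,  e^(−rT) = 0.587546
E₀ = V₀·N(d₁) − D·e^(−rT)·N(d₂)
   = 366.2437·0.931011 − 295.6126·0.587546·0.799991 = 202.029869
B₀ = V₀ − E₀ = 366.2437 − 202.029869 = 164.213831
e^(−λT) = (B₀·e^(rT)/D − 0.5)/(1 − 0.5) = (164.2138·1.701995/295.6126 − 0.5)/0.5 = 0.89092840
λ = −ln(0.89092840)/9.5476 = 0.012096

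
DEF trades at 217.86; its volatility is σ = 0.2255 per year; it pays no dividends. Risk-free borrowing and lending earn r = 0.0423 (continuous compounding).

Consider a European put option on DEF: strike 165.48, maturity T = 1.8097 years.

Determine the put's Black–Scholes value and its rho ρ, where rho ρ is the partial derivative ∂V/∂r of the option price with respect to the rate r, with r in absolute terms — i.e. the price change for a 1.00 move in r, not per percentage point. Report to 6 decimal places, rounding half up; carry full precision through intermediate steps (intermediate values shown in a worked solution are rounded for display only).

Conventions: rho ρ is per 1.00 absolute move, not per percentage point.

price = 3.355785
ρ = -43.528891

σ√T = 0.2255·√1.8097 = 0.303354
d₁ = (ln(S/K) + (r+σ²/2)T) / (σ√T) = (ln(217.86/165.48) + (0.0423+0.2255²/2)·1.8097) / 0.303354 = (0.275002 + 0.122562) / 0.303354 = 1.310562
d₂ = d₁ − σ√T = 1.310562 − 0.303354 = 1.007208
e^{−rT} = 0.926306
N(−d₁) = 0.095003,  N(−d₂) = 0.156917
Put price V = K·e^{−rT}·N(−d₂) − S·N(−d₁) = 24.053098 − 20.697313 = 3.355785
ρ = −K·T·e^{−rT}·N(−d₂) = -43.528891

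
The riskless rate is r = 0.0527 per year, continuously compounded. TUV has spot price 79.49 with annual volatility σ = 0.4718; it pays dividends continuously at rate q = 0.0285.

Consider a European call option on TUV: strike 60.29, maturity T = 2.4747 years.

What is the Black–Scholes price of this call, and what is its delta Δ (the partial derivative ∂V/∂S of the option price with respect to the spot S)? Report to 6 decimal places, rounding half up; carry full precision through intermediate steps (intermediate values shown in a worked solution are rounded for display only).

σ√T = 0.4718·√2.4747 = 0.742197
d₁ = (ln(S/K) + (r−q+σ²/2)T) / (σ√T) = (ln(79.49/60.29) + (0.0527−0.0285+0.4718²/2)·2.4747) / 0.742197 = (0.276465 + 0.335316) / 0.742197 = 0.824284
d₂ = d₁ − σ√T = 0.824284 − 0.742197 = 0.082087
e^{−rT} = 0.877730
e^{−qT} = 0.931901
N(d₁) = 0.795111,  N(d₂) = 0.532711
Call price V = S·e^{−qT}·N(d₁) − K·e^{−rT}·N(d₂) = 58.899258 − 28.190176 = 30.709082
Δ = e^{−qT}·N(d₁) = 0.740964

price = 30.709082
Δ = 0.740964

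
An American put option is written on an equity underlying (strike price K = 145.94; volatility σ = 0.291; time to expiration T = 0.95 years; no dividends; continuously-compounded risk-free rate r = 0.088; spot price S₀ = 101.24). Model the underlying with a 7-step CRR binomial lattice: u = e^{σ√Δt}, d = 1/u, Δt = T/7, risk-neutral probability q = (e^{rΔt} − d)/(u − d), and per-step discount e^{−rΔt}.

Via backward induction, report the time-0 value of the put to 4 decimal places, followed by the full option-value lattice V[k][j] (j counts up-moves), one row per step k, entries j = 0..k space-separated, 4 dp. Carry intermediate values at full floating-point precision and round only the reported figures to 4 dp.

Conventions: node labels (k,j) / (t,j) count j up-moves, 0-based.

price = 44.7000
tree:
44.7000
54.9917 33.2437
64.2372 44.7000 22.2391
72.5428 54.9917 33.2437 12.9521
80.0041 64.2372 44.7000 21.2524 5.8606
86.7069 72.5428 54.9917 33.2437 11.0650 1.3627
92.7283 80.0041 64.2372 44.7000 20.4910 2.9289 0.0000
98.1376 86.7069 72.5428 54.9917 33.2437 6.2952 0.0000 0.0000

params: Δt=0.13571 u=1.11316 d=0.89834 q=0.52915 e^(-rΔt)=0.98813
t_7 payoffs: 98.1376 86.7069 72.5428 54.9917 33.2437 6.2952 0.0000 0.0000
k=6: node(6,0) S=53.2117 payoff=92.7283 vs cont=90.9958 → 92.7283 [stop]  node(6,1) S=65.9359 payoff=80.0041 vs cont=78.2715 → 80.0041 [stop]  node(6,2) S=81.7028 payoff=64.2372 vs cont=62.5046 → 64.2372 [stop]  node(6,3) S=101.2400 payoff=44.7000 vs cont=42.9674 → 44.7000 [stop]  node(6,4) S=125.4490 payoff=20.4910 vs cont=18.7584 → 20.4910 [stop]  node(6,5) S=155.4470 payoff=0.0000 vs cont=2.9289 → 2.9289 [wait]  node(6,6) S=192.6182 payoff=0.0000 vs cont=0.0000 → 0.0000 [wait]
k=5: node(5,0) S=59.2331 payoff=86.7069 vs cont=84.9743 → 86.7069 [stop]  node(5,1) S=73.3972 payoff=72.5428 vs cont=70.8102 → 72.5428 [stop]  node(5,2) S=90.9483 payoff=54.9917 vs cont=53.2591 → 54.9917 [stop]  node(5,3) S=112.6963 payoff=33.2437 vs cont=31.5111 → 33.2437 [stop]  node(5,4) S=139.6448 payoff=6.2952 vs cont=11.0650 → 11.0650 [wait]  node(5,5) S=173.0374 payoff=0.0000 vs cont=1.3627 → 1.3627 [wait]
k=4: node(4,0) S=65.9359 payoff=80.0041 vs cont=78.2715 → 80.0041 [stop]  node(4,1) S=81.7028 payoff=64.2372 vs cont=62.5046 → 64.2372 [stop]  node(4,2) S=101.2400 payoff=44.7000 vs cont=42.9674 → 44.7000 [stop]  node(4,3) S=125.4490 payoff=20.4910 vs cont=21.2524 → 21.2524 [wait]  node(4,4) S=155.4470 payoff=0.0000 vs cont=5.8606 → 5.8606 [wait]
k=3: node(3,0) S=73.3972 payoff=72.5428 vs cont=70.8102 → 72.5428 [stop]  node(3,1) S=90.9483 payoff=54.9917 vs cont=53.2591 → 54.9917 [stop]  node(3,2) S=112.6963 payoff=33.2437 vs cont=31.9092 → 33.2437 [stop]  node(3,3) S=139.6448 payoff=6.2952 vs cont=12.9521 → 12.9521 [wait]
k=2: node(2,0) S=81.7028 payoff=64.2372 vs cont=62.5046 → 64.2372 [stop]  node(2,1) S=101.2400 payoff=44.7000 vs cont=42.9674 → 44.7000 [stop]  node(2,2) S=125.4490 payoff=20.4910 vs cont=22.2391 → 22.2391 [wait]
k=1: node(1,0) S=90.9483 payoff=54.9917 vs cont=53.2591 → 54.9917 [stop]  node(1,1) S=112.6963 payoff=33.2437 vs cont=32.4252 → 33.2437 [stop]
k=0: node(0,0) S=101.2400 payoff=44.7000 vs cont=42.9674 → 44.7000 [stop]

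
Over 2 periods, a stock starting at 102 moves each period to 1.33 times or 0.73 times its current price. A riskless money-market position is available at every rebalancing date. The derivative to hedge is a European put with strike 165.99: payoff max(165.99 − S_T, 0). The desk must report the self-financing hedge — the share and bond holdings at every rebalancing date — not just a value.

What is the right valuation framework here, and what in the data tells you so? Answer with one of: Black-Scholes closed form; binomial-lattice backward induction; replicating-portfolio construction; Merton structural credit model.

Key observation: the deliverable is the dynamic trading strategy on the 2-step tree (spot 102, moves 1.33 and 0.73), so the valuation must go through the node-by-node replicating-portfolio solve.

framework: replicating-portfolio construction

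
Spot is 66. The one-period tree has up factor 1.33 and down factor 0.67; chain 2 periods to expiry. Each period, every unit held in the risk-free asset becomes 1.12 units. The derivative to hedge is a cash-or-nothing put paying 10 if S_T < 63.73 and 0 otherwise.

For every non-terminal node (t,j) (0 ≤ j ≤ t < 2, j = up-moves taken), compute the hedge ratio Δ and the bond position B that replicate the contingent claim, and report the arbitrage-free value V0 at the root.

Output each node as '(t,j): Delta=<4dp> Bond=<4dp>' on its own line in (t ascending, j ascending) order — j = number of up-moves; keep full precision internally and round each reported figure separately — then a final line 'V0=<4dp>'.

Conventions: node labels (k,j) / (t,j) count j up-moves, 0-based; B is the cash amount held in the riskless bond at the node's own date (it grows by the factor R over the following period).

No-arbitrage ⇒ martingale measure with p* = (R−d)/(u−d) = 0.6818.
Expiry values: V(2,0)=10.0000, V(2,1)=10.0000, V(2,2)=0.0000
Node (1,0) S=44.2200: V=(p*·10.0000+(1−p*)·10.0000)/1.12=8.9286; Δ=(10.0000−10.0000)/(58.8126−29.6274)=0.0000; B=V−Δ·S=8.9286
Node (1,1) S=87.7800: V=(p*·0.0000+(1−p*)·10.0000)/1.12=2.8409; Δ=(0.0000−10.0000)/(116.7474−58.8126)=-0.1726; B=V−Δ·S=17.9924
Node (0,0) S=66.0000: V=(p*·2.8409+(1−p*)·8.9286)/1.12=4.2660; Δ=(2.8409−8.9286)/(87.7800−44.2200)=-0.1398; B=V−Δ·S=13.4897
Verification: the root portfolio costs Δ(0,0)·S0 + B(0,0) = 4.2660, matching V0.

(0,0): Delta=-0.1398 Bond=13.4897
(1,0): Delta=0.0000 Bond=8.9286
(1,1): Delta=-0.1726 Bond=17.9924
V0=4.2660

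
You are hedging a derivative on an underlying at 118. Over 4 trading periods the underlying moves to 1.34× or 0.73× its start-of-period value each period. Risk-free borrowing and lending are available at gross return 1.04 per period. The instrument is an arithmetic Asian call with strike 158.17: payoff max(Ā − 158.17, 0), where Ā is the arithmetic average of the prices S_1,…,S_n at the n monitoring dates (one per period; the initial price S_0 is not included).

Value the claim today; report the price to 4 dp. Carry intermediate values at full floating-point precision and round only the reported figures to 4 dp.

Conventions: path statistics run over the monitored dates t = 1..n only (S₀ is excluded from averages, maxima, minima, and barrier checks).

price = 10.3510

Risk-neutral up-probability p* = (R−d)/(u−d) = (1.04−0.73)/(1.34−0.73) = 0.5082; the claim prices as the p*-weighted sum of path payoffs discounted by R^4.
Enumerate all 2^4 = 16 price paths (U = up ×1.34, D = down ×0.73); each path with k up-moves has probability p*^k·(1−p*)^(4−k).
DDDD: Ā=57.1090, payoff=0.0000, prob=0.058501
UDDD: Ā=104.8303, payoff=0.0000, prob=0.060451
DUDD: Ā=86.8353, payoff=0.0000, prob=0.060451
UUDD: Ā=159.3963, payoff=1.2263, prob=0.062466
DDUD: Ā=73.6989, payoff=0.0000, prob=0.060451
UDUD: Ā=135.2830, payoff=0.0000, prob=0.062466
DUUD: Ā=117.2880, payoff=0.0000, prob=0.062466
UUUD: Ā=215.2957, payoff=57.1257, prob=0.064549
DDDU: Ā=64.1094, payoff=0.0000, prob=0.060451
UDDU: Ā=117.6803, payoff=0.0000, prob=0.062466
DUDU: Ā=99.6853, payoff=0.0000, prob=0.062466
UUDU: Ā=182.9839, payoff=24.8139, prob=0.064549
DDUU: Ā=86.5489, payoff=0.0000, prob=0.062466
UDUU: Ā=158.8706, payoff=0.7006, prob=0.064549
DUUU: Ā=140.8756, payoff=0.0000, prob=0.064549
UUUU: Ā=258.5936, payoff=100.4236, prob=0.066700
Price = Σ prob·payoff / R^4 = 12.109188 / 1.169859 = 10.3510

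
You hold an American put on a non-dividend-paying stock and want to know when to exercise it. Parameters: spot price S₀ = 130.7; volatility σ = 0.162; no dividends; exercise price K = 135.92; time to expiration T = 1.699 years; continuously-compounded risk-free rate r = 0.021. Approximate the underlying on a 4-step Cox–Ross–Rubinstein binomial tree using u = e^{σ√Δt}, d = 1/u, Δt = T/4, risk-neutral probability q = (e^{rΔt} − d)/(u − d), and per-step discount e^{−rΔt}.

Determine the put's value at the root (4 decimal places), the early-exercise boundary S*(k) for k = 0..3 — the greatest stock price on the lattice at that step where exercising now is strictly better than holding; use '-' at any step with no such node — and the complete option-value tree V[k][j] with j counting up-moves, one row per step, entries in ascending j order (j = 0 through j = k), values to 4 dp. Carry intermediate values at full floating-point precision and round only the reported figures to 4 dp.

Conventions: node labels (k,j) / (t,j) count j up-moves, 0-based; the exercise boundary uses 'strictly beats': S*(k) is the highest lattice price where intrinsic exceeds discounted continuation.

price = 12.1805
boundary = - - 105.8205 117.6042
tree:
12.1805
19.5876 5.4437
30.0995 10.0671 1.2013
40.7024 18.3158 2.5041 0.0000
50.2430 30.0995 5.2200 0.0000 0.0000

Δt=0.42475, u=1.11136, d=0.89980, q=0.51598, disc=e^(-rΔt)=0.99112
k=4 terminal: V=max(K-S,0) → 50.2430 30.0995 5.2200 0.0000 0.0000
k=3: j=0 S=95.2176 intr=40.7024 cont=39.4954 V=40.7024[EX]; j=1 S=117.6042 intr=18.3158 cont=17.1088 V=18.3158[EX]; j=2 S=145.2541 intr=0.0000 cont=2.5041 V=2.5041[hold]; j=3 S=179.4048 intr=0.0000 cont=0.0000 V=0.0000[hold]  S*(3)=117.6042
k=2: j=0 S=105.8205 intr=30.0995 cont=28.8925 V=30.0995[EX]; j=1 S=130.7000 intr=5.2200 cont=10.0671 V=10.0671[hold]; j=2 S=161.4289 intr=0.0000 cont=1.2013 V=1.2013[hold]  S*(2)=105.8205
k=1: j=0 S=117.6042 intr=18.3158 cont=19.5876 V=19.5876[hold]; j=1 S=145.2541 intr=0.0000 cont=5.4437 V=5.4437[hold]  S*(1)=-
k=0: j=0 S=130.7000 intr=5.2200 cont=12.1805 V=12.1805[hold]  S*(0)=-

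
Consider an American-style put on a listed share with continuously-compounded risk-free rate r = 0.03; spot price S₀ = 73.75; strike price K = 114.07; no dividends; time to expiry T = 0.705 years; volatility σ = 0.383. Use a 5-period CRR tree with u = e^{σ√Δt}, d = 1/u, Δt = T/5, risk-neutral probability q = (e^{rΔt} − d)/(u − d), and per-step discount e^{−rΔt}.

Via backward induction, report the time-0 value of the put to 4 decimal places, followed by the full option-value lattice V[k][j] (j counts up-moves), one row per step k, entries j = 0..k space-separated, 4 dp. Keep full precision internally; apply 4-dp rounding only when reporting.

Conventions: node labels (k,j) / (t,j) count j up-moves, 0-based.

params: Δt=0.14100 u=1.15467 d=0.86605 q=0.47879 e^(-rΔt)=0.99578
t_5 payoffs: 78.1390 66.1644 50.1991 28.9129 0.5328 0.0000
k=4: node(4,0) S=41.4885 payoff=72.5815 vs cont=72.1000 → 72.5815 [stop]  node(4,1) S=55.3152 payoff=58.7548 vs cont=58.2733 → 58.7548 [stop]  node(4,2) S=73.7500 payoff=40.3200 vs cont=39.8385 → 40.3200 [stop]  node(4,3) S=98.3285 payoff=15.7415 vs cont=15.2600 → 15.7415 [stop]  node(4,4) S=131.0982 payoff=0.0000 vs cont=0.2766 → 0.2766 [wait]
k=3: node(3,0) S=47.9056 payoff=66.1644 vs cont=65.6829 → 66.1644 [stop]  node(3,1) S=63.8709 payoff=50.1991 vs cont=49.7176 → 50.1991 [stop]  node(3,2) S=85.1571 payoff=28.9129 vs cont=28.4314 → 28.9129 [stop]  node(3,3) S=113.5372 payoff=0.5328 vs cont=8.3018 → 8.3018 [wait]
k=2: node(2,0) S=55.3152 payoff=58.7548 vs cont=58.2733 → 58.7548 [stop]  node(2,1) S=73.7500 payoff=40.3200 vs cont=39.8385 → 40.3200 [stop]  node(2,2) S=98.3285 payoff=15.7415 vs cont=18.9640 → 18.9640 [wait]
k=1: node(1,0) S=63.8709 payoff=50.1991 vs cont=49.7176 → 50.1991 [stop]  node(1,1) S=85.1571 payoff=28.9129 vs cont=29.9679 → 29.9679 [wait]
k=0: node(0,0) S=73.7500 payoff=40.3200 vs cont=40.3415 → 40.3415 [wait]

price = 40.3415
tree:
40.3415
50.1991 29.9679
58.7548 40.3200 18.9640
66.1644 50.1991 28.9129 8.3018
72.5815 58.7548 40.3200 15.7415 0.2766
78.1390 66.1644 50.1991 28.9129 0.5328 0.0000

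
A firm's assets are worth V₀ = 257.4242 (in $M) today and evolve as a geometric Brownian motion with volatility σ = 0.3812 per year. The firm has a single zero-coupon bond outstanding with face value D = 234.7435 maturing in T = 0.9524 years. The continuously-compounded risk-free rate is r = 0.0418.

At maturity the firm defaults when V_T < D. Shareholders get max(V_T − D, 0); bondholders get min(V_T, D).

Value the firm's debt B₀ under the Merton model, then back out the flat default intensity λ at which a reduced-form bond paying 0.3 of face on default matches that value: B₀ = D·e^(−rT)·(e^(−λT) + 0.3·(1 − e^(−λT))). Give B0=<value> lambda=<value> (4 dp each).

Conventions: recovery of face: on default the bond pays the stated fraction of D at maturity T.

Equity is a call on the firm's assets struck at D = 234.7435:
d₁ = [ln(V₀/D) + (r + σ²/2)T] / (σ√T)
   = [ln(257.4242/234.7435) + (0.0418 + 0.5·0.3812²)·0.9524] / (0.3812·√0.9524)
   = [0.092232 + 0.109009] / 0.372017 = 0.540945
d₂ = d₁ − σ√T = 0.540945 − 0.372017 = 0.168928
N(d₁) = 0.705727,  N(d₂) = 0.567073,  e^(−rT) = 0.960972
E₀ = V₀·N(d₁) − D·e^(−rT)·N(d₂)
   = 257.4242·0.705727 − 234.7435·0.960972·0.567073 = 53.749795
B₀ = V₀ − E₀ = 257.4242 − 53.749795 = 203.674405
e^(−λT) = (B₀·e^(rT)/D − 0.3)/(1 − 0.3) = (203.6744·1.040613/234.7435 − 0.3)/0.7 = 0.86126379
λ = −ln(0.86126379)/0.9524 = 0.156819

B0=203.6744 lambda=0.1568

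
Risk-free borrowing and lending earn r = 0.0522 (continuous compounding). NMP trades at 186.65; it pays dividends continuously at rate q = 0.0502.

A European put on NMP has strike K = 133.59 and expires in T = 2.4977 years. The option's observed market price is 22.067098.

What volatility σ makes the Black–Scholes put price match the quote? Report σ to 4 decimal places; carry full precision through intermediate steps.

At σ = 0.4833 the Black–Scholes value reproduces the quote:
σ√T = 0.4833·√2.4977 = 0.763813
d₁ = (ln(S/K) + (r−q+σ²/2)T) / (σ√T) = (ln(186.65/133.59) + (0.0522−0.0502+0.4833²/2)·2.4977) / 0.763813 = (0.334460 + 0.296700) / 0.763813 = 0.826328
d₂ = d₁ − σ√T = 0.826328 − 0.763813 = 0.062516
e^{−rT} = 0.877762
e^{−qT} = 0.882158
N(−d₁) = 0.204309,  N(−d₂) = 0.475076
V = K·e^{−rT}·N(−d₂) − S·e^{−qT}·N(−d₁) = 55.707526 − 33.640428 = 22.067098 (the quoted price), and the Black–Scholes price is strictly increasing in σ, so σ is unique

sigma = 0.4833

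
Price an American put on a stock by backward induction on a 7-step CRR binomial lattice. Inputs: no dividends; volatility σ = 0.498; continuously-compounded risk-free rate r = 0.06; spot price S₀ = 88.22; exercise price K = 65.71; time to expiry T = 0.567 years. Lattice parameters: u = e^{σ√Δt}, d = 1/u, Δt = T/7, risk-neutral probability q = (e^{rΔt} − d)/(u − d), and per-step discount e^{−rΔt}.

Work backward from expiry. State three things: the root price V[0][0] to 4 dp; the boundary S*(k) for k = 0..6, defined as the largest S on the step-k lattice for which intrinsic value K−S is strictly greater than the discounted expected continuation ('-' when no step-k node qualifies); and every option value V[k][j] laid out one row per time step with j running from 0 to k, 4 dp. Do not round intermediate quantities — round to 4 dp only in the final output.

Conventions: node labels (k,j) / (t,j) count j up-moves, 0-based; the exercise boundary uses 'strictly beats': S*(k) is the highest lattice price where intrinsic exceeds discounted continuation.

Δt=0.08100  u=1.15227  d=0.86785  q=0.48176  discount=0.99515
step 7 (expiry): payoffs max(K−S,0) = 32.9994 22.2793 8.0460 0.0000 0.0000 0.0000 0.0000 0.0000
step 6: (k=6,j=0): S=37.6915, K−S=28.0185, hold=27.6999 ⇒ V=28.0185 exercise | (k=6,j=1): S=50.0439, K−S=15.6661, hold=15.3475 ⇒ V=15.6661 exercise | (k=6,j=2): S=66.4445, K−S=0.0000, hold=4.1496 ⇒ V=4.1496 continue | (k=6,j=3): S=88.2200, K−S=0.0000, hold=0.0000 ⇒ V=0.0000 continue | (k=6,j=4): S=117.1319, K−S=0.0000, hold=0.0000 ⇒ V=0.0000 continue | (k=6,j=5): S=155.5188, K−S=0.0000, hold=0.0000 ⇒ V=0.0000 continue | (k=6,j=6): S=206.4862, K−S=0.0000, hold=0.0000 ⇒ V=0.0000 continue  boundary S*=50.0439
step 5: (k=5,j=0): S=43.4307, K−S=22.2793, hold=21.9607 ⇒ V=22.2793 exercise | (k=5,j=1): S=57.6640, K−S=8.0460, hold=10.0689 ⇒ V=10.0689 continue | (k=5,j=2): S=76.5620, K−S=0.0000, hold=2.1401 ⇒ V=2.1401 continue | (k=5,j=3): S=101.6532, K−S=0.0000, hold=0.0000 ⇒ V=0.0000 continue | (k=5,j=4): S=134.9674, K−S=0.0000, hold=0.0000 ⇒ V=0.0000 continue | (k=5,j=5): S=179.1996, K−S=0.0000, hold=0.0000 ⇒ V=0.0000 continue  boundary S*=43.4307
step 4: (k=4,j=0): S=50.0439, K−S=15.6661, hold=16.3174 ⇒ V=16.3174 continue | (k=4,j=1): S=66.4445, K−S=0.0000, hold=6.2188 ⇒ V=6.2188 continue | (k=4,j=2): S=88.2200, K−S=0.0000, hold=1.1037 ⇒ V=1.1037 continue | (k=4,j=3): S=117.1319, K−S=0.0000, hold=0.0000 ⇒ V=0.0000 continue | (k=4,j=4): S=155.5188, K−S=0.0000, hold=0.0000 ⇒ V=0.0000 continue  boundary S*=-
step 3: (k=3,j=0): S=57.6640, K−S=8.0460, hold=11.3968 ⇒ V=11.3968 continue | (k=3,j=1): S=76.5620, K−S=0.0000, hold=3.7364 ⇒ V=3.7364 continue | (k=3,j=2): S=101.6532, K−S=0.0000, hold=0.5692 ⇒ V=0.5692 continue | (k=3,j=3): S=134.9674, K−S=0.0000, hold=0.0000 ⇒ V=0.0000 continue  boundary S*=-
step 2: (k=2,j=0): S=66.4445, K−S=0.0000, hold=7.6690 ⇒ V=7.6690 continue | (k=2,j=1): S=88.2200, K−S=0.0000, hold=2.1999 ⇒ V=2.1999 continue | (k=2,j=2): S=117.1319, K−S=0.0000, hold=0.2936 ⇒ V=0.2936 continue  boundary S*=-
step 1: (k=1,j=0): S=76.5620, K−S=0.0000, hold=5.0098 ⇒ V=5.0098 continue | (k=1,j=1): S=101.6532, K−S=0.0000, hold=1.2753 ⇒ V=1.2753 continue  boundary S*=-
step 0: (k=0,j=0): S=88.2200, K−S=0.0000, hold=3.1951 ⇒ V=3.1951 continue  boundary S*=-

price = 3.1951
boundary = - - - - - 43.4307 50.0439
tree:
3.1951
5.0098 1.2753
7.6690 2.1999 0.2936
11.3968 3.7364 0.5692 0.0000
16.3174 6.2188 1.1037 0.0000 0.0000
22.2793 10.0689 2.1401 0.0000 0.0000 0.0000
28.0185 15.6661 4.1496 0.0000 0.0000 0.0000 0.0000
32.9994 22.2793 8.0460 0.0000 0.0000 0.0000 0.0000 0.0000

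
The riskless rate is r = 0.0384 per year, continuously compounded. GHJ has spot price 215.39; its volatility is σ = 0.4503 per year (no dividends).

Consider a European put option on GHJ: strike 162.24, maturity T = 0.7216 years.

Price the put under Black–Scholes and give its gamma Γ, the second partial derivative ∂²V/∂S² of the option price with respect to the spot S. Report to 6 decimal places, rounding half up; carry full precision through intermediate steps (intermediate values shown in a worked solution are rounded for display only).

price = 8.191757
Γ = 0.002924

σ√T = 0.4503·√0.7216 = 0.382517
d₁ = (ln(S/K) + (r+σ²/2)T) / (σ√T) = (ln(215.39/162.24) + (0.0384+0.4503²/2)·0.7216) / 0.382517 = (0.283374 + 0.100869) / 0.382517 = 1.004512
d₂ = d₁ − σ√T = 1.004512 − 0.382517 = 0.621996
e^{−rT} = 0.972671
N(−d₁) = 0.157566,  N(−d₂) = 0.266972
Put price V = K·e^{−rT}·N(−d₂) − S·N(−d₁) = 42.129878 − 33.938121 = 8.191757
φ(d₁) = (1/√(2π))·e^{−d₁²/2} = 0.240879
Γ = φ(d₁) / (S·σ·√T) = 0.002924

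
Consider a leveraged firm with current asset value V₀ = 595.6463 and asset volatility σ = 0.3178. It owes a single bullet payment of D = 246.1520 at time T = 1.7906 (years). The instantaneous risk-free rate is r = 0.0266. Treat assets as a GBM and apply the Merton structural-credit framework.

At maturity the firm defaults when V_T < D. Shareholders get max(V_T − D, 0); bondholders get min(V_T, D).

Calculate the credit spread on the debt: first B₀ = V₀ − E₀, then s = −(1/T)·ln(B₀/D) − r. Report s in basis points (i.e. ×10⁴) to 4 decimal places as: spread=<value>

Apply the equity-as-call identities (strike 246.1520, horizon 1.7906 years):
d₁ = [ln(V₀/D) + (r + σ²/2)T] / (σ√T)
   = [ln(595.6463/246.1520) + (0.0266 + 0.5·0.3178²)·1.7906] / (0.3178·√1.7906)
   = [0.883698 + 0.138052] / 0.425259 = 2.402656
d₂ = d₁ − σ√T = 2.402656 − 0.425259 = 1.977397
N(d₁) = 0.991862,  N(d₂) = 0.976002,  e^(−rT) = 0.953487
E₀ = V₀·N(d₁) − D·e^(−rT)·N(d₂)
   = 595.6463·0.991862 − 246.1520·0.953487·0.976002 = 361.728643
B₀ = V₀ − E₀ = 595.6463 − 361.728643 = 233.917657
spread = −(1/T)·ln(B₀/D) − r = −(1/1.7906)·ln(233.917657/246.1520) − 0.0266 = 0.00187094
in basis points: 0.00187094 × 10⁴ = 18.7094 bp

spread=18.7094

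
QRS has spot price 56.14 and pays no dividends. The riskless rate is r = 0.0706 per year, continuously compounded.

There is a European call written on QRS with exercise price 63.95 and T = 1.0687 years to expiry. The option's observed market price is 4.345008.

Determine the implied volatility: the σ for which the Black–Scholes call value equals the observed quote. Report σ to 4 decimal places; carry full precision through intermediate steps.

At σ = 0.2439 the Black–Scholes value reproduces the quote:
σ√T = 0.2439·√1.0687 = 0.252139
d₁ = (ln(S/K) + (r+σ²/2)T) / (σ√T) = (ln(56.14/63.95) + (0.0706+0.2439²/2)·1.0687) / 0.252139 = (-0.130253 + 0.107237) / 0.252139 = -0.091282
d₂ = d₁ − σ√T = -0.091282 − 0.252139 = -0.343421
e^{−rT} = 0.927326
N(d₁) = 0.463634,  N(d₂) = 0.365641
V = S·N(d₁) − K·e^{−rT}·N(d₂) = 26.028426 − 21.683418 = 4.345008 (the quoted price), and the Black–Scholes price is strictly increasing in σ, so σ is unique

sigma = 0.2439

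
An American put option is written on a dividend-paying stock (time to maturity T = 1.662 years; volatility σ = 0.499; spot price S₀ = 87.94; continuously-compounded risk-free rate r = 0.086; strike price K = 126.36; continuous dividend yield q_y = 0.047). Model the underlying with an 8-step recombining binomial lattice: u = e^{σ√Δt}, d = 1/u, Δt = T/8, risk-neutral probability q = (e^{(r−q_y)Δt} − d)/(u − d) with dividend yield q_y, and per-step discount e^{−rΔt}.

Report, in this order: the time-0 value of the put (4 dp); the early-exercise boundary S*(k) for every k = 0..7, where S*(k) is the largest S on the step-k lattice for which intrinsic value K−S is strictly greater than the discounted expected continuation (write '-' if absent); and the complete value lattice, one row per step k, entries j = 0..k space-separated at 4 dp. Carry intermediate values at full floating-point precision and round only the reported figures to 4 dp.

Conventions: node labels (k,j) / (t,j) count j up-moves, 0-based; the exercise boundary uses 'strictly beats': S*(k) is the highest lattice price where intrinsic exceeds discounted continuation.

params: Δt=0.20775 u=1.25538 d=0.79657 q=0.46111 e^(-rΔt)=0.98229
t_8 payoffs: 112.1049 103.8940 90.9538 70.5602 38.4200 0.0000 0.0000 0.0000 0.0000
t_7: node(7,0) S=17.8957 payoff=108.4643 vs cont=106.4006 → 108.4643 [stop]  node(7,1) S=28.2034 payoff=98.1566 vs cont=96.1930 → 98.1566 [stop]  node(7,2) S=44.4484 payoff=81.9116 vs cont=80.1060 → 81.9116 [stop]  node(7,3) S=70.0502 payoff=56.3098 vs cont=54.7529 → 56.3098 [stop]  node(7,4) S=110.3985 payoff=15.9615 vs cont=20.3374 → 20.3374 [wait]  node(7,5) S=173.9871 payoff=0.0000 vs cont=0.0000 → 0.0000 [wait]  node(7,6) S=274.2022 payoff=0.0000 vs cont=0.0000 → 0.0000 [wait]  node(7,7) S=432.1403 payoff=0.0000 vs cont=0.0000 → 0.0000 [wait]  ⇒ S*(7)=70.0502
t_6: node(6,0) S=22.4660 payoff=103.8940 vs cont=101.8748 → 103.8940 [stop]  node(6,1) S=35.4062 payoff=90.9538 vs cont=89.0603 → 90.9538 [stop]  node(6,2) S=55.7998 payoff=70.5602 vs cont=68.8648 → 70.5602 [stop]  node(6,3) S=87.9400 payoff=38.4200 vs cont=39.0190 → 39.0190 [wait]  node(6,4) S=138.5927 payoff=0.0000 vs cont=10.7655 → 10.7655 [wait]  node(6,5) S=218.4208 payoff=0.0000 vs cont=0.0000 → 0.0000 [wait]  node(6,6) S=344.2293 payoff=0.0000 vs cont=0.0000 → 0.0000 [wait]  ⇒ S*(6)=55.7998
t_5: node(5,0) S=28.2034 payoff=98.1566 vs cont=96.1930 → 98.1566 [stop]  node(5,1) S=44.4484 payoff=81.9116 vs cont=80.1060 → 81.9116 [stop]  node(5,2) S=70.0502 payoff=56.3098 vs cont=55.0242 → 56.3098 [stop]  node(5,3) S=110.3985 payoff=15.9615 vs cont=25.5306 → 25.5306 [wait]  node(5,4) S=173.9871 payoff=0.0000 vs cont=5.6986 → 5.6986 [wait]  node(5,5) S=274.2022 payoff=0.0000 vs cont=0.0000 → 0.0000 [wait]  ⇒ S*(5)=70.0502
t_4: node(4,0) S=35.4062 payoff=90.9538 vs cont=89.0603 → 90.9538 [stop]  node(4,1) S=55.7998 payoff=70.5602 vs cont=68.8648 → 70.5602 [stop]  node(4,2) S=87.9400 payoff=38.4200 vs cont=41.3713 → 41.3713 [wait]  node(4,3) S=138.5927 payoff=0.0000 vs cont=16.0957 → 16.0957 [wait]  node(4,4) S=218.4208 payoff=0.0000 vs cont=3.0165 → 3.0165 [wait]  ⇒ S*(4)=55.7998
t_3: node(3,0) S=44.4484 payoff=81.9116 vs cont=80.1060 → 81.9116 [stop]  node(3,1) S=70.0502 payoff=56.3098 vs cont=56.0896 → 56.3098 [stop]  node(3,2) S=110.3985 payoff=15.9615 vs cont=29.1901 → 29.1901 [wait]  node(3,3) S=173.9871 payoff=0.0000 vs cont=9.8865 → 9.8865 [wait]  ⇒ S*(3)=70.0502
t_2: node(2,0) S=55.7998 payoff=70.5602 vs cont=68.8648 → 70.5602 [stop]  node(2,1) S=87.9400 payoff=38.4200 vs cont=43.0288 → 43.0288 [wait]  node(2,2) S=138.5927 payoff=0.0000 vs cont=19.9297 → 19.9297 [wait]  ⇒ S*(2)=55.7998
t_1: node(1,0) S=70.0502 payoff=56.3098 vs cont=56.8404 → 56.8404 [wait]  node(1,1) S=110.3985 payoff=15.9615 vs cont=31.8041 → 31.8041 [wait]  ⇒ S*(1)=-
t_0: node(0,0) S=87.9400 payoff=38.4200 vs cont=44.4938 → 44.4938 [wait]  ⇒ S*(0)=-

price = 44.4938
boundary = - - 55.7998 70.0502 55.7998 70.0502 55.7998 70.0502
tree:
44.4938
56.8404 31.8041
70.5602 43.0288 19.9297
81.9116 56.3098 29.1901 9.8865
90.9538 70.5602 41.3713 16.0957 3.0165
98.1566 81.9116 56.3098 25.5306 5.6986 0.0000
103.8940 90.9538 70.5602 39.0190 10.7655 0.0000 0.0000
108.4643 98.1566 81.9116 56.3098 20.3374 0.0000 0.0000 0.0000
112.1049 103.8940 90.9538 70.5602 38.4200 0.0000 0.0000 0.0000 0.0000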